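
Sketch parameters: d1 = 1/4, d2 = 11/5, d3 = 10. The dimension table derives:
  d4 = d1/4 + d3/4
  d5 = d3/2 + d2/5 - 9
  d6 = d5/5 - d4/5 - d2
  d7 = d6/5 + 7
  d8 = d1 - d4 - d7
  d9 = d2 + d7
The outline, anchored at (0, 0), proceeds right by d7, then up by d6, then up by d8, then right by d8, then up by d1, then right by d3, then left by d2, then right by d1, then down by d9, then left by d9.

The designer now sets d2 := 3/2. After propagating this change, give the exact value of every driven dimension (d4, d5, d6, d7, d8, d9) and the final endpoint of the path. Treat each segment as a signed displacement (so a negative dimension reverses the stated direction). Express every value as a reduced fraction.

Apply edit: d2 := 3/2
  d4 = d1/4 + d3/4 = 41/16
  d5 = d3/2 + d2/5 - 9 = -37/10
  d6 = d5/5 - d4/5 - d2 = -1101/400
  d7 = d6/5 + 7 = 12899/2000
  d8 = d1 - d4 - d7 = -4381/500
  d9 = d2 + d7 = 15899/2000
Walk from origin (0, 0):
  seg 1: right by d7 = 12899/2000 → (12899/2000, 0)
  seg 2: up by d6 = -1101/400 → (12899/2000, -1101/400)
  seg 3: up by d8 = -4381/500 → (12899/2000, -23029/2000)
  seg 4: right by d8 = -4381/500 → (-37/16, -23029/2000)
  seg 5: up by d1 = 1/4 → (-37/16, -22529/2000)
  seg 6: right by d3 = 10 → (123/16, -22529/2000)
  seg 7: left by d2 = 3/2 → (99/16, -22529/2000)
  seg 8: right by d1 = 1/4 → (103/16, -22529/2000)
  seg 9: down by d9 = 15899/2000 → (103/16, -9607/500)
  seg 10: left by d9 = 15899/2000 → (-189/125, -9607/500)

d4 = 41/16
d5 = -37/10
d6 = -1101/400
d7 = 12899/2000
d8 = -4381/500
d9 = 15899/2000
endpoint = (-189/125, -9607/500)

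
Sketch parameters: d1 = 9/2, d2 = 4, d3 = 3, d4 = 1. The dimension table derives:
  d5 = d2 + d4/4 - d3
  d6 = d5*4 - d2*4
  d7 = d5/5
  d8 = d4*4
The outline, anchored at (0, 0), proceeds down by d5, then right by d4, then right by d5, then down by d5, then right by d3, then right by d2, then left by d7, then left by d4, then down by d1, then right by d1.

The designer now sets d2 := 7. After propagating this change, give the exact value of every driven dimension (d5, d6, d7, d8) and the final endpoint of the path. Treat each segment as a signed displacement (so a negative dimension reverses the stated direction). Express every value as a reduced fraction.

Apply edit: d2 := 7
  d5 = d2 + d4/4 - d3 = 17/4
  d6 = d5*4 - d2*4 = -11
  d7 = d5/5 = 17/20
  d8 = d4*4 = 4
Walk from origin (0, 0):
  seg 1: down by d5 = 17/4 → (0, -17/4)
  seg 2: right by d4 = 1 → (1, -17/4)
  seg 3: right by d5 = 17/4 → (21/4, -17/4)
  seg 4: down by d5 = 17/4 → (21/4, -17/2)
  seg 5: right by d3 = 3 → (33/4, -17/2)
  seg 6: right by d2 = 7 → (61/4, -17/2)
  seg 7: left by d7 = 17/20 → (72/5, -17/2)
  seg 8: left by d4 = 1 → (67/5, -17/2)
  seg 9: down by d1 = 9/2 → (67/5, -13)
  seg 10: right by d1 = 9/2 → (179/10, -13)

d5 = 17/4
d6 = -11
d7 = 17/20
d8 = 4
endpoint = (179/10, -13)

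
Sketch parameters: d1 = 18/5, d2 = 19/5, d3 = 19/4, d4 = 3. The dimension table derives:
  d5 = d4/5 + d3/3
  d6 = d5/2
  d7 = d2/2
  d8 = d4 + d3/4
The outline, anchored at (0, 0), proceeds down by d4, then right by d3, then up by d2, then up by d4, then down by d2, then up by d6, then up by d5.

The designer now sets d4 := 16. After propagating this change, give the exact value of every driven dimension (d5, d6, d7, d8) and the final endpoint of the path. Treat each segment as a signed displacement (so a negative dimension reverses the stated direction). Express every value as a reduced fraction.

Apply edit: d4 := 16
  d5 = d4/5 + d3/3 = 287/60
  d6 = d5/2 = 287/120
  d7 = d2/2 = 19/10
  d8 = d4 + d3/4 = 275/16
Walk from origin (0, 0):
  seg 1: down by d4 = 16 → (0, -16)
  seg 2: right by d3 = 19/4 → (19/4, -16)
  seg 3: up by d2 = 19/5 → (19/4, -61/5)
  seg 4: up by d4 = 16 → (19/4, 19/5)
  seg 5: down by d2 = 19/5 → (19/4, 0)
  seg 6: up by d6 = 287/120 → (19/4, 287/120)
  seg 7: up by d5 = 287/60 → (19/4, 287/40)

d5 = 287/60
d6 = 287/120
d7 = 19/10
d8 = 275/16
endpoint = (19/4, 287/40)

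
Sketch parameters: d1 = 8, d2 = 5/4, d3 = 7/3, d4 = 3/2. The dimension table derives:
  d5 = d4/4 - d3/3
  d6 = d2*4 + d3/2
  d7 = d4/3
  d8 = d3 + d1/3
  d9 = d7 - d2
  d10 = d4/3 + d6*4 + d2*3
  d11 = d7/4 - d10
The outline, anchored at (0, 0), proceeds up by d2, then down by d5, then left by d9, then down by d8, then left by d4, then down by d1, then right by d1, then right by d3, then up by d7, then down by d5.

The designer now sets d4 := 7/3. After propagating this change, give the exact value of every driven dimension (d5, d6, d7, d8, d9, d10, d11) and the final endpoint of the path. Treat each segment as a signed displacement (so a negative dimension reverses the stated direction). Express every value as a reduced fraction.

d5 = -7/36
d6 = 37/6
d7 = 7/9
d8 = 5
d9 = -17/36
d10 = 1051/36
d11 = -29
endpoint = (305/36, -127/12)

Apply edit: d4 := 7/3
  d5 = d4/4 - d3/3 = -7/36
  d6 = d2*4 + d3/2 = 37/6
  d7 = d4/3 = 7/9
  d8 = d3 + d1/3 = 5
  d9 = d7 - d2 = -17/36
  d10 = d4/3 + d6*4 + d2*3 = 1051/36
  d11 = d7/4 - d10 = -29
Walk from origin (0, 0):
  seg 1: up by d2 = 5/4 → (0, 5/4)
  seg 2: down by d5 = -7/36 → (0, 13/9)
  seg 3: left by d9 = -17/36 → (17/36, 13/9)
  seg 4: down by d8 = 5 → (17/36, -32/9)
  seg 5: left by d4 = 7/3 → (-67/36, -32/9)
  seg 6: down by d1 = 8 → (-67/36, -104/9)
  seg 7: right by d1 = 8 → (221/36, -104/9)
  seg 8: right by d3 = 7/3 → (305/36, -104/9)
  seg 9: up by d7 = 7/9 → (305/36, -97/9)
  seg 10: down by d5 = -7/36 → (305/36, -127/12)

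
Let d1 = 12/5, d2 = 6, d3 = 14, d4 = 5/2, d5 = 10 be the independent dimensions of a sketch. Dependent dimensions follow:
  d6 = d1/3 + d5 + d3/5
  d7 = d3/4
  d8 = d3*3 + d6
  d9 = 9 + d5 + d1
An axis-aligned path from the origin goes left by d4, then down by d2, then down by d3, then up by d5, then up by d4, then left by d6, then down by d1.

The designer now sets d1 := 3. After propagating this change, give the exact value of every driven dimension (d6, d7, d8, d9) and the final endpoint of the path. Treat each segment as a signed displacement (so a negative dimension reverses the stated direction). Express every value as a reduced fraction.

d6 = 69/5
d7 = 7/2
d8 = 279/5
d9 = 22
endpoint = (-163/10, -21/2)

Apply edit: d1 := 3
  d6 = d1/3 + d5 + d3/5 = 69/5
  d7 = d3/4 = 7/2
  d8 = d3*3 + d6 = 279/5
  d9 = 9 + d5 + d1 = 22
Walk from origin (0, 0):
  seg 1: left by d4 = 5/2 → (-5/2, 0)
  seg 2: down by d2 = 6 → (-5/2, -6)
  seg 3: down by d3 = 14 → (-5/2, -20)
  seg 4: up by d5 = 10 → (-5/2, -10)
  seg 5: up by d4 = 5/2 → (-5/2, -15/2)
  seg 6: left by d6 = 69/5 → (-163/10, -15/2)
  seg 7: down by d1 = 3 → (-163/10, -21/2)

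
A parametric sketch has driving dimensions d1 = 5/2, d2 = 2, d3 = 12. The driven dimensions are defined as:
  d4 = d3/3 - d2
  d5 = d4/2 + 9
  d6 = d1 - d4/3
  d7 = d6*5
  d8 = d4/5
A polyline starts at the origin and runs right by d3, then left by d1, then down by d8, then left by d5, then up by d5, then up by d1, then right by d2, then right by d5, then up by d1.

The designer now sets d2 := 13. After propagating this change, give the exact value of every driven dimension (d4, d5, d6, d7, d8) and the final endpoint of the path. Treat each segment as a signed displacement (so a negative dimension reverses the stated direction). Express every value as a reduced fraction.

d4 = -9
d5 = 9/2
d6 = 11/2
d7 = 55/2
d8 = -9/5
endpoint = (45/2, 113/10)

Apply edit: d2 := 13
  d4 = d3/3 - d2 = -9
  d5 = d4/2 + 9 = 9/2
  d6 = d1 - d4/3 = 11/2
  d7 = d6*5 = 55/2
  d8 = d4/5 = -9/5
Walk from origin (0, 0):
  seg 1: right by d3 = 12 → (12, 0)
  seg 2: left by d1 = 5/2 → (19/2, 0)
  seg 3: down by d8 = -9/5 → (19/2, 9/5)
  seg 4: left by d5 = 9/2 → (5, 9/5)
  seg 5: up by d5 = 9/2 → (5, 63/10)
  seg 6: up by d1 = 5/2 → (5, 44/5)
  seg 7: right by d2 = 13 → (18, 44/5)
  seg 8: right by d5 = 9/2 → (45/2, 44/5)
  seg 9: up by d1 = 5/2 → (45/2, 113/10)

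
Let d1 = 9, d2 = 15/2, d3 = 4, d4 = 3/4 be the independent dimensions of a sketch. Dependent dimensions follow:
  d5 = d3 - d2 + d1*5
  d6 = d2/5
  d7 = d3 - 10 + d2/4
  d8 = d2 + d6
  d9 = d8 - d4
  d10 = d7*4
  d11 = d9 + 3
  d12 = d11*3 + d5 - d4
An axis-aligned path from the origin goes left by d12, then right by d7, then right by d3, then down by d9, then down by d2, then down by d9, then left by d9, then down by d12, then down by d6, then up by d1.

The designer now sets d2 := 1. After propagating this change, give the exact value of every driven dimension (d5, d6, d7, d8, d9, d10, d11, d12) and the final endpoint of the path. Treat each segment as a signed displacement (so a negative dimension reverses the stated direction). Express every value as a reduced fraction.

d5 = 48
d6 = 1/5
d7 = -23/4
d8 = 6/5
d9 = 9/20
d10 = -23
d11 = 69/20
d12 = 288/5
endpoint = (-299/5, -507/10)

Apply edit: d2 := 1
  d5 = d3 - d2 + d1*5 = 48
  d6 = d2/5 = 1/5
  d7 = d3 - 10 + d2/4 = -23/4
  d8 = d2 + d6 = 6/5
  d9 = d8 - d4 = 9/20
  d10 = d7*4 = -23
  d11 = d9 + 3 = 69/20
  d12 = d11*3 + d5 - d4 = 288/5
Walk from origin (0, 0):
  seg 1: left by d12 = 288/5 → (-288/5, 0)
  seg 2: right by d7 = -23/4 → (-1267/20, 0)
  seg 3: right by d3 = 4 → (-1187/20, 0)
  seg 4: down by d9 = 9/20 → (-1187/20, -9/20)
  seg 5: down by d2 = 1 → (-1187/20, -29/20)
  seg 6: down by d9 = 9/20 → (-1187/20, -19/10)
  seg 7: left by d9 = 9/20 → (-299/5, -19/10)
  seg 8: down by d12 = 288/5 → (-299/5, -119/2)
  seg 9: down by d6 = 1/5 → (-299/5, -597/10)
  seg 10: up by d1 = 9 → (-299/5, -507/10)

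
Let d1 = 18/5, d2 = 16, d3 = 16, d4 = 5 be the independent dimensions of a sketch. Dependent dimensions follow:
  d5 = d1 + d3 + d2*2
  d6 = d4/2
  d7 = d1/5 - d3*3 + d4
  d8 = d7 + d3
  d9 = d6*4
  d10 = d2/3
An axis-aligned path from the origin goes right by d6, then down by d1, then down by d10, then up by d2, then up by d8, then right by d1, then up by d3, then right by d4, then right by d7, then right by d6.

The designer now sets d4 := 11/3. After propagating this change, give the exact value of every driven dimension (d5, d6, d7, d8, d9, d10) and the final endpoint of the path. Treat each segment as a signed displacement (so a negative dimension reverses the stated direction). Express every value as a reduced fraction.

d5 = 258/5
d6 = 11/6
d7 = -3271/75
d8 = -2071/75
d9 = 22/3
d10 = 16/3
endpoint = (-817/25, -341/75)

Apply edit: d4 := 11/3
  d5 = d1 + d3 + d2*2 = 258/5
  d6 = d4/2 = 11/6
  d7 = d1/5 - d3*3 + d4 = -3271/75
  d8 = d7 + d3 = -2071/75
  d9 = d6*4 = 22/3
  d10 = d2/3 = 16/3
Walk from origin (0, 0):
  seg 1: right by d6 = 11/6 → (11/6, 0)
  seg 2: down by d1 = 18/5 → (11/6, -18/5)
  seg 3: down by d10 = 16/3 → (11/6, -134/15)
  seg 4: up by d2 = 16 → (11/6, 106/15)
  seg 5: up by d8 = -2071/75 → (11/6, -1541/75)
  seg 6: right by d1 = 18/5 → (163/30, -1541/75)
  seg 7: up by d3 = 16 → (163/30, -341/75)
  seg 8: right by d4 = 11/3 → (91/10, -341/75)
  seg 9: right by d7 = -3271/75 → (-5177/150, -341/75)
  seg 10: right by d6 = 11/6 → (-817/25, -341/75)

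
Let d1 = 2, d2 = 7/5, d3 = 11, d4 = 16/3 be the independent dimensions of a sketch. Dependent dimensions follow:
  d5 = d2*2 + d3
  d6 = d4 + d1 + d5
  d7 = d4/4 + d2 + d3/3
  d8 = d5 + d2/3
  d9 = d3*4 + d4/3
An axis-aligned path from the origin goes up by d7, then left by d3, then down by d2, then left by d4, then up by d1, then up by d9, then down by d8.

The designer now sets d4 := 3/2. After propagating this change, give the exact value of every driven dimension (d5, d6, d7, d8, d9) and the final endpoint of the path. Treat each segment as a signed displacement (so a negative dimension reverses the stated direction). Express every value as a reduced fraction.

Apply edit: d4 := 3/2
  d5 = d2*2 + d3 = 69/5
  d6 = d4 + d1 + d5 = 173/10
  d7 = d4/4 + d2 + d3/3 = 653/120
  d8 = d5 + d2/3 = 214/15
  d9 = d3*4 + d4/3 = 89/2
Walk from origin (0, 0):
  seg 1: up by d7 = 653/120 → (0, 653/120)
  seg 2: left by d3 = 11 → (-11, 653/120)
  seg 3: down by d2 = 7/5 → (-11, 97/24)
  seg 4: left by d4 = 3/2 → (-25/2, 97/24)
  seg 5: up by d1 = 2 → (-25/2, 145/24)
  seg 6: up by d9 = 89/2 → (-25/2, 1213/24)
  seg 7: down by d8 = 214/15 → (-25/2, 1451/40)

d5 = 69/5
d6 = 173/10
d7 = 653/120
d8 = 214/15
d9 = 89/2
endpoint = (-25/2, 1451/40)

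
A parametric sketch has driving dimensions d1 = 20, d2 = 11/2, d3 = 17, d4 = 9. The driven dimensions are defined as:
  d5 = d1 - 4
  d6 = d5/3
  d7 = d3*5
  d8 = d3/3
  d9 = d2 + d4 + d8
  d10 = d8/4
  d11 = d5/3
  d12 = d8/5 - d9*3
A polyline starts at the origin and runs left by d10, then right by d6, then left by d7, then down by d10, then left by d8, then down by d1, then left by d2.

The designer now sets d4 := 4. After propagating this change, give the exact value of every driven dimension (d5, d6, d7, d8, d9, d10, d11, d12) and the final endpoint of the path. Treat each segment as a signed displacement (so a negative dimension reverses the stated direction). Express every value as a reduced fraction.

d5 = 16
d6 = 16/3
d7 = 85
d8 = 17/3
d9 = 91/6
d10 = 17/12
d11 = 16/3
d12 = -1331/30
endpoint = (-369/4, -257/12)

Apply edit: d4 := 4
  d5 = d1 - 4 = 16
  d6 = d5/3 = 16/3
  d7 = d3*5 = 85
  d8 = d3/3 = 17/3
  d9 = d2 + d4 + d8 = 91/6
  d10 = d8/4 = 17/12
  d11 = d5/3 = 16/3
  d12 = d8/5 - d9*3 = -1331/30
Walk from origin (0, 0):
  seg 1: left by d10 = 17/12 → (-17/12, 0)
  seg 2: right by d6 = 16/3 → (47/12, 0)
  seg 3: left by d7 = 85 → (-973/12, 0)
  seg 4: down by d10 = 17/12 → (-973/12, -17/12)
  seg 5: left by d8 = 17/3 → (-347/4, -17/12)
  seg 6: down by d1 = 20 → (-347/4, -257/12)
  seg 7: left by d2 = 11/2 → (-369/4, -257/12)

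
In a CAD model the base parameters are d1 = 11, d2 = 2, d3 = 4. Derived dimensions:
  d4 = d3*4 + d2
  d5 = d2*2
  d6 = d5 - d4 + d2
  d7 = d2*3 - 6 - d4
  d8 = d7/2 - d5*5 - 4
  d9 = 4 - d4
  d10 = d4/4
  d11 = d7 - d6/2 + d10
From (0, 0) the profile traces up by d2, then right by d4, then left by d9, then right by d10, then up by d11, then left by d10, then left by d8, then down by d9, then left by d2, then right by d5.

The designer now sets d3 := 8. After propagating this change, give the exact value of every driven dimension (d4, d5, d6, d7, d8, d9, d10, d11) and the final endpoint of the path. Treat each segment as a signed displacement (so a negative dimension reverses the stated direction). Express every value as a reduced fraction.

d4 = 34
d5 = 4
d6 = -28
d7 = -34
d8 = -41
d9 = -30
d10 = 17/2
d11 = -23/2
endpoint = (107, 41/2)

Apply edit: d3 := 8
  d4 = d3*4 + d2 = 34
  d5 = d2*2 = 4
  d6 = d5 - d4 + d2 = -28
  d7 = d2*3 - 6 - d4 = -34
  d8 = d7/2 - d5*5 - 4 = -41
  d9 = 4 - d4 = -30
  d10 = d4/4 = 17/2
  d11 = d7 - d6/2 + d10 = -23/2
Walk from origin (0, 0):
  seg 1: up by d2 = 2 → (0, 2)
  seg 2: right by d4 = 34 → (34, 2)
  seg 3: left by d9 = -30 → (64, 2)
  seg 4: right by d10 = 17/2 → (145/2, 2)
  seg 5: up by d11 = -23/2 → (145/2, -19/2)
  seg 6: left by d10 = 17/2 → (64, -19/2)
  seg 7: left by d8 = -41 → (105, -19/2)
  seg 8: down by d9 = -30 → (105, 41/2)
  seg 9: left by d2 = 2 → (103, 41/2)
  seg 10: right by d5 = 4 → (107, 41/2)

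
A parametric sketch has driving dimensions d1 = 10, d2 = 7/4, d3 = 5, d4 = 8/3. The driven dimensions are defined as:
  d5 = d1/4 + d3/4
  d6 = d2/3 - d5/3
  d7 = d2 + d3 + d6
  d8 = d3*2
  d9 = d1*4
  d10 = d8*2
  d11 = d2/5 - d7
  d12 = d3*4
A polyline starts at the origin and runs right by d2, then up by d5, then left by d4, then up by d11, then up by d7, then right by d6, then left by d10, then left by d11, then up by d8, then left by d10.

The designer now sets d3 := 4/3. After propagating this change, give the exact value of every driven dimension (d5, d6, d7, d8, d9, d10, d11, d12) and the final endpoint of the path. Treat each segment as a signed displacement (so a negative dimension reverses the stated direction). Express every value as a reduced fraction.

Apply edit: d3 := 4/3
  d5 = d1/4 + d3/4 = 17/6
  d6 = d2/3 - d5/3 = -13/36
  d7 = d2 + d3 + d6 = 49/18
  d8 = d3*2 = 8/3
  d9 = d1*4 = 40
  d10 = d8*2 = 16/3
  d11 = d2/5 - d7 = -427/180
  d12 = d3*4 = 16/3
Walk from origin (0, 0):
  seg 1: right by d2 = 7/4 → (7/4, 0)
  seg 2: up by d5 = 17/6 → (7/4, 17/6)
  seg 3: left by d4 = 8/3 → (-11/12, 17/6)
  seg 4: up by d11 = -427/180 → (-11/12, 83/180)
  seg 5: up by d7 = 49/18 → (-11/12, 191/60)
  seg 6: right by d6 = -13/36 → (-23/18, 191/60)
  seg 7: left by d10 = 16/3 → (-119/18, 191/60)
  seg 8: left by d11 = -427/180 → (-763/180, 191/60)
  seg 9: up by d8 = 8/3 → (-763/180, 117/20)
  seg 10: left by d10 = 16/3 → (-1723/180, 117/20)

d5 = 17/6
d6 = -13/36
d7 = 49/18
d8 = 8/3
d9 = 40
d10 = 16/3
d11 = -427/180
d12 = 16/3
endpoint = (-1723/180, 117/20)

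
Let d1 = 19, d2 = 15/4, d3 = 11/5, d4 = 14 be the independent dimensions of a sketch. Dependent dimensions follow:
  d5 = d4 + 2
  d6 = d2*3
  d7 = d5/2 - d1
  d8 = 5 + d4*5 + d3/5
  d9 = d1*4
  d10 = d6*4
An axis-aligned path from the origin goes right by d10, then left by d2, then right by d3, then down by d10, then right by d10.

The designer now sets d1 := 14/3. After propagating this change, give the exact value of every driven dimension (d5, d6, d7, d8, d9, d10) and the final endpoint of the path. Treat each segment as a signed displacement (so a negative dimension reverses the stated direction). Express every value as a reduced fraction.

d5 = 16
d6 = 45/4
d7 = 10/3
d8 = 1886/25
d9 = 56/3
d10 = 45
endpoint = (1769/20, -45)

Apply edit: d1 := 14/3
  d5 = d4 + 2 = 16
  d6 = d2*3 = 45/4
  d7 = d5/2 - d1 = 10/3
  d8 = 5 + d4*5 + d3/5 = 1886/25
  d9 = d1*4 = 56/3
  d10 = d6*4 = 45
Walk from origin (0, 0):
  seg 1: right by d10 = 45 → (45, 0)
  seg 2: left by d2 = 15/4 → (165/4, 0)
  seg 3: right by d3 = 11/5 → (869/20, 0)
  seg 4: down by d10 = 45 → (869/20, -45)
  seg 5: right by d10 = 45 → (1769/20, -45)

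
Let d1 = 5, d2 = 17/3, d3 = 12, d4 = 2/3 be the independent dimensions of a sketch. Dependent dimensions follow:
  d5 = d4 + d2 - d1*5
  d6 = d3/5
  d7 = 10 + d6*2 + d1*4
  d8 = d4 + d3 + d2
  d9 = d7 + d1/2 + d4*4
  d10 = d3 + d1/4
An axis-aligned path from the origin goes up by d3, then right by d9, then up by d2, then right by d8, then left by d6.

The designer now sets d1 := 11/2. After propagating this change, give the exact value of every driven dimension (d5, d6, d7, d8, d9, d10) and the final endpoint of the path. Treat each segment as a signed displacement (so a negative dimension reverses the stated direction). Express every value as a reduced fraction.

d5 = -127/6
d6 = 12/5
d7 = 184/5
d8 = 55/3
d9 = 2533/60
d10 = 107/8
endpoint = (1163/20, 53/3)

Apply edit: d1 := 11/2
  d5 = d4 + d2 - d1*5 = -127/6
  d6 = d3/5 = 12/5
  d7 = 10 + d6*2 + d1*4 = 184/5
  d8 = d4 + d3 + d2 = 55/3
  d9 = d7 + d1/2 + d4*4 = 2533/60
  d10 = d3 + d1/4 = 107/8
Walk from origin (0, 0):
  seg 1: up by d3 = 12 → (0, 12)
  seg 2: right by d9 = 2533/60 → (2533/60, 12)
  seg 3: up by d2 = 17/3 → (2533/60, 53/3)
  seg 4: right by d8 = 55/3 → (1211/20, 53/3)
  seg 5: left by d6 = 12/5 → (1163/20, 53/3)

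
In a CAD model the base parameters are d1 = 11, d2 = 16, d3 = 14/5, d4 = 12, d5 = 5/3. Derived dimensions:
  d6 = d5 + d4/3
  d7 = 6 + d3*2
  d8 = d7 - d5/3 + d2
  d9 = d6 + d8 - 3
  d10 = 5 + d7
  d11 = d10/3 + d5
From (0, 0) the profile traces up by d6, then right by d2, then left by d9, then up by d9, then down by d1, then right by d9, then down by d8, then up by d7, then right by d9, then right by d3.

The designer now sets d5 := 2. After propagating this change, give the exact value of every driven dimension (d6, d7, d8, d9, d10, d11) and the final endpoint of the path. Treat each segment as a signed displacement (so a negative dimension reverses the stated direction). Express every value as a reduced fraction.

d6 = 6
d7 = 58/5
d8 = 404/15
d9 = 449/15
d10 = 83/5
d11 = 113/15
endpoint = (731/15, 48/5)

Apply edit: d5 := 2
  d6 = d5 + d4/3 = 6
  d7 = 6 + d3*2 = 58/5
  d8 = d7 - d5/3 + d2 = 404/15
  d9 = d6 + d8 - 3 = 449/15
  d10 = 5 + d7 = 83/5
  d11 = d10/3 + d5 = 113/15
Walk from origin (0, 0):
  seg 1: up by d6 = 6 → (0, 6)
  seg 2: right by d2 = 16 → (16, 6)
  seg 3: left by d9 = 449/15 → (-209/15, 6)
  seg 4: up by d9 = 449/15 → (-209/15, 539/15)
  seg 5: down by d1 = 11 → (-209/15, 374/15)
  seg 6: right by d9 = 449/15 → (16, 374/15)
  seg 7: down by d8 = 404/15 → (16, -2)
  seg 8: up by d7 = 58/5 → (16, 48/5)
  seg 9: right by d9 = 449/15 → (689/15, 48/5)
  seg 10: right by d3 = 14/5 → (731/15, 48/5)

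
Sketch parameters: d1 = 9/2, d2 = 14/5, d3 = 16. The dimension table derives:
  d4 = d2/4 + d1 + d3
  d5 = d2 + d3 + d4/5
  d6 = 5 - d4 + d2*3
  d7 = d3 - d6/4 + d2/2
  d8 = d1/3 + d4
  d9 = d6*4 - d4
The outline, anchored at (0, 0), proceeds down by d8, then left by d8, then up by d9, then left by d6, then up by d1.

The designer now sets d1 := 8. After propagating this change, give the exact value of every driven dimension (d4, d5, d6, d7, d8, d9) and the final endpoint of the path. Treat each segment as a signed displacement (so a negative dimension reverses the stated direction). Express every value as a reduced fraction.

Apply edit: d1 := 8
  d4 = d2/4 + d1 + d3 = 247/10
  d5 = d2 + d3 + d4/5 = 1187/50
  d6 = 5 - d4 + d2*3 = -113/10
  d7 = d3 - d6/4 + d2/2 = 809/40
  d8 = d1/3 + d4 = 821/30
  d9 = d6*4 - d4 = -699/10
Walk from origin (0, 0):
  seg 1: down by d8 = 821/30 → (0, -821/30)
  seg 2: left by d8 = 821/30 → (-821/30, -821/30)
  seg 3: up by d9 = -699/10 → (-821/30, -1459/15)
  seg 4: left by d6 = -113/10 → (-241/15, -1459/15)
  seg 5: up by d1 = 8 → (-241/15, -1339/15)

d4 = 247/10
d5 = 1187/50
d6 = -113/10
d7 = 809/40
d8 = 821/30
d9 = -699/10
endpoint = (-241/15, -1339/15)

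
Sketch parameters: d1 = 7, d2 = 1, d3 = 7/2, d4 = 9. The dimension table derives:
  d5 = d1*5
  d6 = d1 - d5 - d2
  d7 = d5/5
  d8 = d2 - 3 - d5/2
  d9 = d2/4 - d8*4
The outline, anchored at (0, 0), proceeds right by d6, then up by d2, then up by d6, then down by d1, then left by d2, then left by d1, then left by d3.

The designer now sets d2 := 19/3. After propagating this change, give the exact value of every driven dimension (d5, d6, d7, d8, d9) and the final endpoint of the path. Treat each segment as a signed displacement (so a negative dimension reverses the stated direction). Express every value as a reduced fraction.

d5 = 35
d6 = -103/3
d7 = 7
d8 = -85/6
d9 = 233/4
endpoint = (-307/6, -35)

Apply edit: d2 := 19/3
  d5 = d1*5 = 35
  d6 = d1 - d5 - d2 = -103/3
  d7 = d5/5 = 7
  d8 = d2 - 3 - d5/2 = -85/6
  d9 = d2/4 - d8*4 = 233/4
Walk from origin (0, 0):
  seg 1: right by d6 = -103/3 → (-103/3, 0)
  seg 2: up by d2 = 19/3 → (-103/3, 19/3)
  seg 3: up by d6 = -103/3 → (-103/3, -28)
  seg 4: down by d1 = 7 → (-103/3, -35)
  seg 5: left by d2 = 19/3 → (-122/3, -35)
  seg 6: left by d1 = 7 → (-143/3, -35)
  seg 7: left by d3 = 7/2 → (-307/6, -35)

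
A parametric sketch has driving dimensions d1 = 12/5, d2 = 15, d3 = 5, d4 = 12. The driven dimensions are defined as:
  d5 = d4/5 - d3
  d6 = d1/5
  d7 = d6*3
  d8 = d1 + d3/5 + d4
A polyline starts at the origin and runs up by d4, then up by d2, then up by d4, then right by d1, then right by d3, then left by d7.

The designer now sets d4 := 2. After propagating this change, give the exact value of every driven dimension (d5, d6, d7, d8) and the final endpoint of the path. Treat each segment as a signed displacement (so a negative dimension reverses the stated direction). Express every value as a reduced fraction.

Apply edit: d4 := 2
  d5 = d4/5 - d3 = -23/5
  d6 = d1/5 = 12/25
  d7 = d6*3 = 36/25
  d8 = d1 + d3/5 + d4 = 27/5
Walk from origin (0, 0):
  seg 1: up by d4 = 2 → (0, 2)
  seg 2: up by d2 = 15 → (0, 17)
  seg 3: up by d4 = 2 → (0, 19)
  seg 4: right by d1 = 12/5 → (12/5, 19)
  seg 5: right by d3 = 5 → (37/5, 19)
  seg 6: left by d7 = 36/25 → (149/25, 19)

d5 = -23/5
d6 = 12/25
d7 = 36/25
d8 = 27/5
endpoint = (149/25, 19)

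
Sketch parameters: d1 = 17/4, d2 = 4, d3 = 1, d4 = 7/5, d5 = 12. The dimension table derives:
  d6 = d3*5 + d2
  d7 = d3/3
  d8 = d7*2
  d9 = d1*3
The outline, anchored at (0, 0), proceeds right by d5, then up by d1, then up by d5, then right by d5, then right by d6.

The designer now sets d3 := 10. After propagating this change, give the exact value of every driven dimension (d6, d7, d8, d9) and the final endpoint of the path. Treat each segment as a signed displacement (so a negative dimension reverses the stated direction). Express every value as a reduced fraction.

d6 = 54
d7 = 10/3
d8 = 20/3
d9 = 51/4
endpoint = (78, 65/4)

Apply edit: d3 := 10
  d6 = d3*5 + d2 = 54
  d7 = d3/3 = 10/3
  d8 = d7*2 = 20/3
  d9 = d1*3 = 51/4
Walk from origin (0, 0):
  seg 1: right by d5 = 12 → (12, 0)
  seg 2: up by d1 = 17/4 → (12, 17/4)
  seg 3: up by d5 = 12 → (12, 65/4)
  seg 4: right by d5 = 12 → (24, 65/4)
  seg 5: right by d6 = 54 → (78, 65/4)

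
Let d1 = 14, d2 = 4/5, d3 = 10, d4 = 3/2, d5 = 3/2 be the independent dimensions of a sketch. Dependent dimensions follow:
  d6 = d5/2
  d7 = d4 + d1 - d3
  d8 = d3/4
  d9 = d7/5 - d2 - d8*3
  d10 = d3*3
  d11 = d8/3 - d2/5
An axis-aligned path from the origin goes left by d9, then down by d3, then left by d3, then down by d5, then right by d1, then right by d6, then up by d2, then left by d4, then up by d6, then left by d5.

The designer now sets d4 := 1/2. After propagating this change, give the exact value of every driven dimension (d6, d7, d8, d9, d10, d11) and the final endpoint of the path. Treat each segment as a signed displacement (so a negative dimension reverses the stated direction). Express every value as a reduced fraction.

d6 = 3/4
d7 = 9/2
d8 = 5/2
d9 = -37/5
d10 = 30
d11 = 101/150
endpoint = (203/20, -199/20)

Apply edit: d4 := 1/2
  d6 = d5/2 = 3/4
  d7 = d4 + d1 - d3 = 9/2
  d8 = d3/4 = 5/2
  d9 = d7/5 - d2 - d8*3 = -37/5
  d10 = d3*3 = 30
  d11 = d8/3 - d2/5 = 101/150
Walk from origin (0, 0):
  seg 1: left by d9 = -37/5 → (37/5, 0)
  seg 2: down by d3 = 10 → (37/5, -10)
  seg 3: left by d3 = 10 → (-13/5, -10)
  seg 4: down by d5 = 3/2 → (-13/5, -23/2)
  seg 5: right by d1 = 14 → (57/5, -23/2)
  seg 6: right by d6 = 3/4 → (243/20, -23/2)
  seg 7: up by d2 = 4/5 → (243/20, -107/10)
  seg 8: left by d4 = 1/2 → (233/20, -107/10)
  seg 9: up by d6 = 3/4 → (233/20, -199/20)
  seg 10: left by d5 = 3/2 → (203/20, -199/20)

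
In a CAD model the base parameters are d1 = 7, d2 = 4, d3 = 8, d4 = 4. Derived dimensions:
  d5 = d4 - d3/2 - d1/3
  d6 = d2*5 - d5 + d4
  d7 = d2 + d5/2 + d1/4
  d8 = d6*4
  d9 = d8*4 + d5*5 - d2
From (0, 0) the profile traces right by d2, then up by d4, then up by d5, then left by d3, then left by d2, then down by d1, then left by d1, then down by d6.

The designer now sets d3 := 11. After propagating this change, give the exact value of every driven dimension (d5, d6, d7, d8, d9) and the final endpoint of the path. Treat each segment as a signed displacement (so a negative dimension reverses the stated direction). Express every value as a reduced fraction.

Apply edit: d3 := 11
  d5 = d4 - d3/2 - d1/3 = -23/6
  d6 = d2*5 - d5 + d4 = 167/6
  d7 = d2 + d5/2 + d1/4 = 23/6
  d8 = d6*4 = 334/3
  d9 = d8*4 + d5*5 - d2 = 2533/6
Walk from origin (0, 0):
  seg 1: right by d2 = 4 → (4, 0)
  seg 2: up by d4 = 4 → (4, 4)
  seg 3: up by d5 = -23/6 → (4, 1/6)
  seg 4: left by d3 = 11 → (-7, 1/6)
  seg 5: left by d2 = 4 → (-11, 1/6)
  seg 6: down by d1 = 7 → (-11, -41/6)
  seg 7: left by d1 = 7 → (-18, -41/6)
  seg 8: down by d6 = 167/6 → (-18, -104/3)

d5 = -23/6
d6 = 167/6
d7 = 23/6
d8 = 334/3
d9 = 2533/6
endpoint = (-18, -104/3)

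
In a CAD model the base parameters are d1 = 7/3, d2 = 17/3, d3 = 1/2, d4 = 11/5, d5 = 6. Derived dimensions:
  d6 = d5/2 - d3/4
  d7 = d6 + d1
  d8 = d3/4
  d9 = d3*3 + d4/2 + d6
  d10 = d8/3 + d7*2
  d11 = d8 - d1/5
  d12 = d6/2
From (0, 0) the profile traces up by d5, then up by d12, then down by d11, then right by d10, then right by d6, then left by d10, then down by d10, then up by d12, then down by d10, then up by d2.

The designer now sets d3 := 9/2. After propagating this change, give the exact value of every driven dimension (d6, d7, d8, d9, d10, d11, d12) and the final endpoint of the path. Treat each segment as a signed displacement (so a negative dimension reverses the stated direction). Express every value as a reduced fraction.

Apply edit: d3 := 9/2
  d6 = d5/2 - d3/4 = 15/8
  d7 = d6 + d1 = 101/24
  d8 = d3/4 = 9/8
  d9 = d3*3 + d4/2 + d6 = 659/40
  d10 = d8/3 + d7*2 = 211/24
  d11 = d8 - d1/5 = 79/120
  d12 = d6/2 = 15/16
Walk from origin (0, 0):
  seg 1: up by d5 = 6 → (0, 6)
  seg 2: up by d12 = 15/16 → (0, 111/16)
  seg 3: down by d11 = 79/120 → (0, 1507/240)
  seg 4: right by d10 = 211/24 → (211/24, 1507/240)
  seg 5: right by d6 = 15/8 → (32/3, 1507/240)
  seg 6: left by d10 = 211/24 → (15/8, 1507/240)
  seg 7: down by d10 = 211/24 → (15/8, -201/80)
  seg 8: up by d12 = 15/16 → (15/8, -63/40)
  seg 9: down by d10 = 211/24 → (15/8, -311/30)
  seg 10: up by d2 = 17/3 → (15/8, -47/10)

d6 = 15/8
d7 = 101/24
d8 = 9/8
d9 = 659/40
d10 = 211/24
d11 = 79/120
d12 = 15/16
endpoint = (15/8, -47/10)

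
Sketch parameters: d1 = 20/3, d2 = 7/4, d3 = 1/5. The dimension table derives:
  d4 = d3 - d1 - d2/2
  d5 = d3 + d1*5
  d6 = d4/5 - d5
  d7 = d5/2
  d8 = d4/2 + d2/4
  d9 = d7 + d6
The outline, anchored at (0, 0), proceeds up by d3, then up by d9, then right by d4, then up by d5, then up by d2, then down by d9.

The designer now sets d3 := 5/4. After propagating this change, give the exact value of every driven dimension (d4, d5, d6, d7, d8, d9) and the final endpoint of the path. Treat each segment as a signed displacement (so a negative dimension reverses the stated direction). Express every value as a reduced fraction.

d4 = -151/24
d5 = 415/12
d6 = -4301/120
d7 = 415/24
d8 = -65/24
d9 = -371/20
endpoint = (-151/24, 451/12)

Apply edit: d3 := 5/4
  d4 = d3 - d1 - d2/2 = -151/24
  d5 = d3 + d1*5 = 415/12
  d6 = d4/5 - d5 = -4301/120
  d7 = d5/2 = 415/24
  d8 = d4/2 + d2/4 = -65/24
  d9 = d7 + d6 = -371/20
Walk from origin (0, 0):
  seg 1: up by d3 = 5/4 → (0, 5/4)
  seg 2: up by d9 = -371/20 → (0, -173/10)
  seg 3: right by d4 = -151/24 → (-151/24, -173/10)
  seg 4: up by d5 = 415/12 → (-151/24, 1037/60)
  seg 5: up by d2 = 7/4 → (-151/24, 571/30)
  seg 6: down by d9 = -371/20 → (-151/24, 451/12)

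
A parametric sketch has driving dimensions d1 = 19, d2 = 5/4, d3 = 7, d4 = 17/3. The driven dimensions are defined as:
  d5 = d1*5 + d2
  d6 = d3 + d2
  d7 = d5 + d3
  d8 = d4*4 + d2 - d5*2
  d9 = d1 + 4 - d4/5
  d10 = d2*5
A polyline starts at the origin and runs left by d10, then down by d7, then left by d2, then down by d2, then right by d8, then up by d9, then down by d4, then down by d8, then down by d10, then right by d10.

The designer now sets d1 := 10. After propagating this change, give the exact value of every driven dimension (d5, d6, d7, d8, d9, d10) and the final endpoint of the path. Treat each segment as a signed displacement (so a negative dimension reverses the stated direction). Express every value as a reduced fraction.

Apply edit: d1 := 10
  d5 = d1*5 + d2 = 205/4
  d6 = d3 + d2 = 33/4
  d7 = d5 + d3 = 233/4
  d8 = d4*4 + d2 - d5*2 = -943/12
  d9 = d1 + 4 - d4/5 = 193/15
  d10 = d2*5 = 25/4
Walk from origin (0, 0):
  seg 1: left by d10 = 25/4 → (-25/4, 0)
  seg 2: down by d7 = 233/4 → (-25/4, -233/4)
  seg 3: left by d2 = 5/4 → (-15/2, -233/4)
  seg 4: down by d2 = 5/4 → (-15/2, -119/2)
  seg 5: right by d8 = -943/12 → (-1033/12, -119/2)
  seg 6: up by d9 = 193/15 → (-1033/12, -1399/30)
  seg 7: down by d4 = 17/3 → (-1033/12, -523/10)
  seg 8: down by d8 = -943/12 → (-1033/12, 1577/60)
  seg 9: down by d10 = 25/4 → (-1033/12, 601/30)
  seg 10: right by d10 = 25/4 → (-479/6, 601/30)

d5 = 205/4
d6 = 33/4
d7 = 233/4
d8 = -943/12
d9 = 193/15
d10 = 25/4
endpoint = (-479/6, 601/30)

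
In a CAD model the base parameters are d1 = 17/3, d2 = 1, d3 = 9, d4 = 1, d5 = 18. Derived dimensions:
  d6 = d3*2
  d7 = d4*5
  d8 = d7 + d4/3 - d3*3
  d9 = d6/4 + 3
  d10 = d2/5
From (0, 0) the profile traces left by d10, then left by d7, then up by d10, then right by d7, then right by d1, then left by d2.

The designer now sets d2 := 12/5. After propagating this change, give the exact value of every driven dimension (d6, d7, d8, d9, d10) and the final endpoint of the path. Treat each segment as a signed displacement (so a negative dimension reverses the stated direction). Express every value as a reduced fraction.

d6 = 18
d7 = 5
d8 = -65/3
d9 = 15/2
d10 = 12/25
endpoint = (209/75, 12/25)

Apply edit: d2 := 12/5
  d6 = d3*2 = 18
  d7 = d4*5 = 5
  d8 = d7 + d4/3 - d3*3 = -65/3
  d9 = d6/4 + 3 = 15/2
  d10 = d2/5 = 12/25
Walk from origin (0, 0):
  seg 1: left by d10 = 12/25 → (-12/25, 0)
  seg 2: left by d7 = 5 → (-137/25, 0)
  seg 3: up by d10 = 12/25 → (-137/25, 12/25)
  seg 4: right by d7 = 5 → (-12/25, 12/25)
  seg 5: right by d1 = 17/3 → (389/75, 12/25)
  seg 6: left by d2 = 12/5 → (209/75, 12/25)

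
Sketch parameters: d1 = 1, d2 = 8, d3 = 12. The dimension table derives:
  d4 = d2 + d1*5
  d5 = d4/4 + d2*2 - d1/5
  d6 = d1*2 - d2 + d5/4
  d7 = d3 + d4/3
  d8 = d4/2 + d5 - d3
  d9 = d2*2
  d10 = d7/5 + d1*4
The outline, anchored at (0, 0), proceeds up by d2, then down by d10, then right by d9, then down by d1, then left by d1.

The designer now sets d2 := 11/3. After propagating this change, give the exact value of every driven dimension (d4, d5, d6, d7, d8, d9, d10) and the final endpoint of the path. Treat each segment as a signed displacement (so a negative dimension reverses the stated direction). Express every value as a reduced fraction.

Apply edit: d2 := 11/3
  d4 = d2 + d1*5 = 26/3
  d5 = d4/4 + d2*2 - d1/5 = 93/10
  d6 = d1*2 - d2 + d5/4 = 79/120
  d7 = d3 + d4/3 = 134/9
  d8 = d4/2 + d5 - d3 = 49/30
  d9 = d2*2 = 22/3
  d10 = d7/5 + d1*4 = 314/45
Walk from origin (0, 0):
  seg 1: up by d2 = 11/3 → (0, 11/3)
  seg 2: down by d10 = 314/45 → (0, -149/45)
  seg 3: right by d9 = 22/3 → (22/3, -149/45)
  seg 4: down by d1 = 1 → (22/3, -194/45)
  seg 5: left by d1 = 1 → (19/3, -194/45)

d4 = 26/3
d5 = 93/10
d6 = 79/120
d7 = 134/9
d8 = 49/30
d9 = 22/3
d10 = 314/45
endpoint = (19/3, -194/45)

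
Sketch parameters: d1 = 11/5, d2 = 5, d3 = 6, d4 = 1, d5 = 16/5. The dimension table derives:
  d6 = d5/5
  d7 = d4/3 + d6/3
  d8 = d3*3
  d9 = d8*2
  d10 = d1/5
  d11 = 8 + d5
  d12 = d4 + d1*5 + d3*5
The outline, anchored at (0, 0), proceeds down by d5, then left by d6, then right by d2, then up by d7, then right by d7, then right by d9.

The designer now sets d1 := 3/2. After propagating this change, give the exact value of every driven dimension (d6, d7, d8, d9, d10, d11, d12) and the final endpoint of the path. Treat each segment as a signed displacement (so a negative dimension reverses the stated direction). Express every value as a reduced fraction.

Apply edit: d1 := 3/2
  d6 = d5/5 = 16/25
  d7 = d4/3 + d6/3 = 41/75
  d8 = d3*3 = 18
  d9 = d8*2 = 36
  d10 = d1/5 = 3/10
  d11 = 8 + d5 = 56/5
  d12 = d4 + d1*5 + d3*5 = 77/2
Walk from origin (0, 0):
  seg 1: down by d5 = 16/5 → (0, -16/5)
  seg 2: left by d6 = 16/25 → (-16/25, -16/5)
  seg 3: right by d2 = 5 → (109/25, -16/5)
  seg 4: up by d7 = 41/75 → (109/25, -199/75)
  seg 5: right by d7 = 41/75 → (368/75, -199/75)
  seg 6: right by d9 = 36 → (3068/75, -199/75)

d6 = 16/25
d7 = 41/75
d8 = 18
d9 = 36
d10 = 3/10
d11 = 56/5
d12 = 77/2
endpoint = (3068/75, -199/75)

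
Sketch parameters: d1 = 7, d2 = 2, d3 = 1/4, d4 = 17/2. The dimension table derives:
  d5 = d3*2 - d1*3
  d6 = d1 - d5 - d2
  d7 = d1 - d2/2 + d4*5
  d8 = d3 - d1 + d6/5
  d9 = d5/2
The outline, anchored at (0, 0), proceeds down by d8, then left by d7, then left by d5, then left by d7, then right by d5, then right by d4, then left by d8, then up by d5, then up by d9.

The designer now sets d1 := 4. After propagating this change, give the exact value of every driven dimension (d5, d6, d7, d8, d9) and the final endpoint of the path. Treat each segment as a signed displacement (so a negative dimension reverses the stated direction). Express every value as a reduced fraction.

d5 = -23/2
d6 = 27/2
d7 = 91/2
d8 = -21/20
d9 = -23/4
endpoint = (-1629/20, -81/5)

Apply edit: d1 := 4
  d5 = d3*2 - d1*3 = -23/2
  d6 = d1 - d5 - d2 = 27/2
  d7 = d1 - d2/2 + d4*5 = 91/2
  d8 = d3 - d1 + d6/5 = -21/20
  d9 = d5/2 = -23/4
Walk from origin (0, 0):
  seg 1: down by d8 = -21/20 → (0, 21/20)
  seg 2: left by d7 = 91/2 → (-91/2, 21/20)
  seg 3: left by d5 = -23/2 → (-34, 21/20)
  seg 4: left by d7 = 91/2 → (-159/2, 21/20)
  seg 5: right by d5 = -23/2 → (-91, 21/20)
  seg 6: right by d4 = 17/2 → (-165/2, 21/20)
  seg 7: left by d8 = -21/20 → (-1629/20, 21/20)
  seg 8: up by d5 = -23/2 → (-1629/20, -209/20)
  seg 9: up by d9 = -23/4 → (-1629/20, -81/5)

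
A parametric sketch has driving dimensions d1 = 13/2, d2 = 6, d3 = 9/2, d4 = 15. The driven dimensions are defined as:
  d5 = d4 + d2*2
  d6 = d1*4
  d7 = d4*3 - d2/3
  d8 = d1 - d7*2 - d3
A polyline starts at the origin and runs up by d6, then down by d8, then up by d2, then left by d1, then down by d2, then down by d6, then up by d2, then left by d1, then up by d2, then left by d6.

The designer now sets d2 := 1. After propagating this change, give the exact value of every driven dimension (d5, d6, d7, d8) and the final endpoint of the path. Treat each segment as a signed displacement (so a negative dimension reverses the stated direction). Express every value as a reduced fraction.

d5 = 17
d6 = 26
d7 = 134/3
d8 = -262/3
endpoint = (-39, 268/3)

Apply edit: d2 := 1
  d5 = d4 + d2*2 = 17
  d6 = d1*4 = 26
  d7 = d4*3 - d2/3 = 134/3
  d8 = d1 - d7*2 - d3 = -262/3
Walk from origin (0, 0):
  seg 1: up by d6 = 26 → (0, 26)
  seg 2: down by d8 = -262/3 → (0, 340/3)
  seg 3: up by d2 = 1 → (0, 343/3)
  seg 4: left by d1 = 13/2 → (-13/2, 343/3)
  seg 5: down by d2 = 1 → (-13/2, 340/3)
  seg 6: down by d6 = 26 → (-13/2, 262/3)
  seg 7: up by d2 = 1 → (-13/2, 265/3)
  seg 8: left by d1 = 13/2 → (-13, 265/3)
  seg 9: up by d2 = 1 → (-13, 268/3)
  seg 10: left by d6 = 26 → (-39, 268/3)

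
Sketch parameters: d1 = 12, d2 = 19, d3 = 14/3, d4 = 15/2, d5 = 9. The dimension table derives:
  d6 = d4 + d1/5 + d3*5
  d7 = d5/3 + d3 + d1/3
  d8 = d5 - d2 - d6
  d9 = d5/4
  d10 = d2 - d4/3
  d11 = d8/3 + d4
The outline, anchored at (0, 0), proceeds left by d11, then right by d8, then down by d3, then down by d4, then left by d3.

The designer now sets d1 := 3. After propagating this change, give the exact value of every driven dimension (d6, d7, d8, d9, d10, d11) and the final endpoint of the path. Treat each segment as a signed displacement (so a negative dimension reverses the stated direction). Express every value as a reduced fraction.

Apply edit: d1 := 3
  d6 = d4 + d1/5 + d3*5 = 943/30
  d7 = d5/3 + d3 + d1/3 = 26/3
  d8 = d5 - d2 - d6 = -1243/30
  d9 = d5/4 = 9/4
  d10 = d2 - d4/3 = 33/2
  d11 = d8/3 + d4 = -284/45
Walk from origin (0, 0):
  seg 1: left by d11 = -284/45 → (284/45, 0)
  seg 2: right by d8 = -1243/30 → (-3161/90, 0)
  seg 3: down by d3 = 14/3 → (-3161/90, -14/3)
  seg 4: down by d4 = 15/2 → (-3161/90, -73/6)
  seg 5: left by d3 = 14/3 → (-3581/90, -73/6)

d6 = 943/30
d7 = 26/3
d8 = -1243/30
d9 = 9/4
d10 = 33/2
d11 = -284/45
endpoint = (-3581/90, -73/6)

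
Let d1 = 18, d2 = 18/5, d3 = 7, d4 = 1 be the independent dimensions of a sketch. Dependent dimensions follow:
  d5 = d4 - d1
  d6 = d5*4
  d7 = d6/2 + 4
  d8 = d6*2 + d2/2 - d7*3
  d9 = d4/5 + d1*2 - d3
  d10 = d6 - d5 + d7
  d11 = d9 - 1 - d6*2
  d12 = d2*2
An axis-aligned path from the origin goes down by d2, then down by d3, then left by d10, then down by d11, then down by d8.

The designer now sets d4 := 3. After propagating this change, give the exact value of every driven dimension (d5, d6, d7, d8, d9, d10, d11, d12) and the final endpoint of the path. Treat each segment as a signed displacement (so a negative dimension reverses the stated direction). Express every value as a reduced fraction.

Apply edit: d4 := 3
  d5 = d4 - d1 = -15
  d6 = d5*4 = -60
  d7 = d6/2 + 4 = -26
  d8 = d6*2 + d2/2 - d7*3 = -201/5
  d9 = d4/5 + d1*2 - d3 = 148/5
  d10 = d6 - d5 + d7 = -71
  d11 = d9 - 1 - d6*2 = 743/5
  d12 = d2*2 = 36/5
Walk from origin (0, 0):
  seg 1: down by d2 = 18/5 → (0, -18/5)
  seg 2: down by d3 = 7 → (0, -53/5)
  seg 3: left by d10 = -71 → (71, -53/5)
  seg 4: down by d11 = 743/5 → (71, -796/5)
  seg 5: down by d8 = -201/5 → (71, -119)

d5 = -15
d6 = -60
d7 = -26
d8 = -201/5
d9 = 148/5
d10 = -71
d11 = 743/5
d12 = 36/5
endpoint = (71, -119)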